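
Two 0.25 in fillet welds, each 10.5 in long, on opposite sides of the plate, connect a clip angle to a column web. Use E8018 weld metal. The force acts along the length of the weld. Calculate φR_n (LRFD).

φR_n ≈ 134 kip

E80XX → F_EXX = 80 ksi.
Effective throat t_e = 0.707 × 0.25 = 0.1767 in.
Total length L = 21 in; A_we = 0.1767 × 21 = 3.712 in².
F_nw = 0.6 F_EXX = 0.6 × 80 = 48 ksi.
φR_n = 0.75 × 48 × 3.712 = 133.6 kip.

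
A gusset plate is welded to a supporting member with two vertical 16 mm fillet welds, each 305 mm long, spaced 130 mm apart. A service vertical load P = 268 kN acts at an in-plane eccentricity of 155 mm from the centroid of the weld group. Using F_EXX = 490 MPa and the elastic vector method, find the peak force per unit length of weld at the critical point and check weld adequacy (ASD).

f_max ≈ 1190 N/mm; adequate

Total weld length L_w = 610 mm. Treat welds as unit-width lines.
Polar moment about centroid: J = 2[d³/12 + d(b/2)²] = 2[305³/12 + 305×65²] = 7306000 mm³.
Direct shear f_v = P/L_w = 268×10³ / 610 = 439.3 N/mm (vertical).
Torsion M = P·e = 268×10³ × 155 = 41540000 N·mm.
Critical point at (x, y) = (65, 152.5) from centroid. f_tx = M·y/J = 867.1 N/mm; f_ty = M·x/J = 369.6 N/mm.
Resultant f_max = √[f_tx² + (f_v + f_ty)²] = √[867.1² + (439.3 + 369.6)²] = 1186 N/mm.
Capacity per unit length: r_n/Ω = (1/2.0) × 0.6 × 490 × (0.707 × 16) = 1663 N/mm.
1186 ≤ 1663 → adequate.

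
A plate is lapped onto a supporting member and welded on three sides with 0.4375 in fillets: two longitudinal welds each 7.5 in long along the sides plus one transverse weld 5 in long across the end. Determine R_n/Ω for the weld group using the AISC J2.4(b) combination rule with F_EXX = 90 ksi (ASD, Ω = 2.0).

t_e = 0.707 × 0.4375 = 0.3093 in.
R_nwl = 0.6 × 90 × 0.3093 × 15 = 250.5 kips (longitudinal, 2 welds).
R_nwt = 0.6 × 90 × 0.3093 × 5 = 83.51 kips (transverse, base value).
(i) R_nwl + R_nwt = 334.1 kips; (ii) 0.85 R_nwl + 1.5 R_nwt = 338.2 kips.
R_n = max = 338.2 kips [governs: (ii)]; R_n/Ω = 169.1 kips.

R_n/Ω ≈ 169 kips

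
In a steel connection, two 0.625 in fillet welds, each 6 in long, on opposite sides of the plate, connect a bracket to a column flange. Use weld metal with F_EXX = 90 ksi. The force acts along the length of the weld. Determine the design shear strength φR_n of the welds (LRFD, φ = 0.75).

φR_n ≈ 215 kips

Effective throat t_e = 0.707 × 0.625 = 0.4419 in.
Total length L = 12 in; A_we = 0.4419 × 12 = 5.302 in².
F_nw = 0.6 F_EXX = 0.6 × 90 = 54 ksi.
φR_n = 0.75 × 54 × 5.302 = 214.8 kips.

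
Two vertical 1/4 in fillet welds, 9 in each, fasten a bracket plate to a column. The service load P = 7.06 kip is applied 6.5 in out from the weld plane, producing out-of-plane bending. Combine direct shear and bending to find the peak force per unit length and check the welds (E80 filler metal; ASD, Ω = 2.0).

E80XX → F_EXX = 80 ksi.
L_w = 2 × 9 = 18 in; section modulus (unit throat) S = 2 × L²/6 = 27 in².
Direct shear f_v = P/L_w = 7.06/18 = 0.3922 kip/in.
Moment M = P × e = 7.06 × 6.5 = 45.89 kip·in; bending f_b = M/S = 1.7 kip/in.
f_max = √(f_v² + f_b²) = √(0.3922² + 1.7²) = 1.744 kip/in.
r_n/Ω = (1/2.0) × 0.6 × 80 × (0.707 × 0.25) = 4.242 kip/in → adequate.

f_max ≈ 1.74 kip/in; adequate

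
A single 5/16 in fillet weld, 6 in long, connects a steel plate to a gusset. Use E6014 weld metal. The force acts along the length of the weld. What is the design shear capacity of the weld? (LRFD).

E60XX → F_EXX = 60 ksi.
Effective throat t_e = 0.707 × 0.3125 = 0.2209 in.
Total length L = 6 in; A_we = 0.2209 × 6 = 1.326 in².
F_nw = 0.6 F_EXX = 0.6 × 60 = 36 ksi.
φR_n = 0.75 × 36 × 1.326 = 35.79 kip.

φR_n ≈ 35.8 kip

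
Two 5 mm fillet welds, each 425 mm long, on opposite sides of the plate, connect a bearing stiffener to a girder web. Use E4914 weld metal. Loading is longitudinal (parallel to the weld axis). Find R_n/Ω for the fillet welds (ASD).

R_n/Ω ≈ 442 kN

E49XX → F_EXX = 490 MPa.
Effective throat t_e = 0.707 × 5 = 3.535 mm.
Total length L = 850 mm; A_we = 3.535 × 850 = 3005 mm².
F_nw = 0.6 F_EXX = 0.6 × 490 = 294 MPa.
R_n = 294 × 3005 × 10⁻³ = 883.4 kN; R_n/Ω = 883.4/2.0 = 441.7 kN.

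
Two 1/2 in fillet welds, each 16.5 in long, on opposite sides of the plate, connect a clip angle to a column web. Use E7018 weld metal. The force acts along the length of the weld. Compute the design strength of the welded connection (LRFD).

φR_n ≈ 367 kip

E70XX → F_EXX = 70 ksi.
Effective throat t_e = 0.707 × 0.5 = 0.3535 in.
Total length L = 33 in; A_we = 0.3535 × 33 = 11.67 in².
F_nw = 0.6 F_EXX = 0.6 × 70 = 42 ksi.
φR_n = 0.75 × 42 × 11.67 = 367.5 kip.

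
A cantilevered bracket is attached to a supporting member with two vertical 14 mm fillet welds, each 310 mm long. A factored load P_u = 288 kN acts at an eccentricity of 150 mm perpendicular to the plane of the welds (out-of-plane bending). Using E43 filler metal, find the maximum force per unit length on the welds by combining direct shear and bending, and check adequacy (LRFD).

E43XX → F_EXX = 430 MPa.
L_w = 2 × 310 = 620 mm; section modulus (unit throat) S = 2 × L²/6 = 32030 mm².
Direct shear f_v = P/L_w = 288×10³/620 = 464.5 N/mm.
Moment M = P × e = 288×10³ × 150 = 43200000 N·mm; bending f_b = M/S = 1349 N/mm.
f_max = √(f_v² + f_b²) = √(464.5² + 1349²) = 1426 N/mm.
φr_n = 0.75 × 0.6 × 430 × (0.707 × 14) = 1915 N/mm → adequate.

f_max ≈ 1430 N/mm; adequate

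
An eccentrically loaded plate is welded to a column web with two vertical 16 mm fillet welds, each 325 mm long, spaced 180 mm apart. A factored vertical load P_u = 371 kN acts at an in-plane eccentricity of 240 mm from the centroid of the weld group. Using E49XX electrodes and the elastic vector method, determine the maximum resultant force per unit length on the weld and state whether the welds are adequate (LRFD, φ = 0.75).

f_max ≈ 1850 N/mm; adequate

E49XX → F_EXX = 490 MPa.
Total weld length L_w = 650 mm. Treat welds as unit-width lines.
Polar moment about centroid: J = 2[d³/12 + d(b/2)²] = 2[325³/12 + 325×90²] = 10990000 mm³.
Direct shear f_v = P/L_w = 371×10³ / 650 = 570.8 N/mm (vertical).
Torsion M = P·e = 371×10³ × 240 = 89040000 N·mm.
Critical point at (x, y) = (90, 162.5) from centroid. f_tx = M·y/J = 1317 N/mm; f_ty = M·x/J = 729.4 N/mm.
Resultant f_max = √[f_tx² + (f_v + f_ty)²] = √[1317² + (570.8 + 729.4)²] = 1851 N/mm.
Capacity per unit length: φr_n = 0.75 × 0.6 × 490 × (0.707 × 16) = 2494 N/mm.
1851 ≤ 2494 → adequate.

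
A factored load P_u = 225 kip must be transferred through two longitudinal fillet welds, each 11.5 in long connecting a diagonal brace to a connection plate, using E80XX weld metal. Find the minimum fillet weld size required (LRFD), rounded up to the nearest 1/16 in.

E80XX → F_EXX = 80 ksi.
Total weld length L = 23 in.
Required throat t_e = P_u / (φ × 0.6 F_EXX × L) = 225 / (0.75 × 0.6 × 80 × 23) = 0.2717 in.
Required leg w = t_e / 0.707 = 0.3844 in → use 7/16 in.

w = 7/16 in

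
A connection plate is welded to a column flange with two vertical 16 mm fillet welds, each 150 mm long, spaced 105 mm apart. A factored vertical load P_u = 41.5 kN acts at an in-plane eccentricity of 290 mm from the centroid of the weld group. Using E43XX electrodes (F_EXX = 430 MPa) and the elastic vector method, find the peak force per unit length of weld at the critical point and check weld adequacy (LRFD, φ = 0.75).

Total weld length L_w = 300 mm. Treat welds as unit-width lines.
Polar moment about centroid: J = 2[d³/12 + d(b/2)²] = 2[150³/12 + 150×52.5²] = 1389000 mm³.
Direct shear f_v = P/L_w = 41.5×10³ / 300 = 138.3 N/mm (vertical).
Torsion M = P·e = 41.5×10³ × 290 = 12035000 N·mm.
Critical point at (x, y) = (52.5, 75) from centroid. f_tx = M·y/J = 649.7 N/mm; f_ty = M·x/J = 454.8 N/mm.
Resultant f_max = √[f_tx² + (f_v + f_ty)²] = √[649.7² + (138.3 + 454.8)²] = 879.7 N/mm.
Capacity per unit length: φr_n = 0.75 × 0.6 × 430 × (0.707 × 16) = 2189 N/mm.
879.7 ≤ 2189 → adequate.

f_max ≈ 880 N/mm; adequate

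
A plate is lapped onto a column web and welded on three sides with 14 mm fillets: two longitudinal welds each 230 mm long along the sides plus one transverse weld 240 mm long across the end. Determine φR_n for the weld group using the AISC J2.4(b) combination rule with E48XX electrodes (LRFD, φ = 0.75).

φR_n ≈ 1610 kN

E48XX → F_EXX = 480 MPa.
t_e = 0.707 × 14 = 9.898 mm.
R_nwl = 0.6 × 480 × 9.898 × 460 × 10⁻³ = 1311 kN (longitudinal, 2 welds).
R_nwt = 0.6 × 480 × 9.898 × 240 × 10⁻³ = 684.1 kN (transverse, base value).
(i) R_nwl + R_nwt = 1995 kN; (ii) 0.85 R_nwl + 1.5 R_nwt = 2141 kN.
R_n = max = 2141 kN [governs: (ii)]; φR_n = 1606 kN.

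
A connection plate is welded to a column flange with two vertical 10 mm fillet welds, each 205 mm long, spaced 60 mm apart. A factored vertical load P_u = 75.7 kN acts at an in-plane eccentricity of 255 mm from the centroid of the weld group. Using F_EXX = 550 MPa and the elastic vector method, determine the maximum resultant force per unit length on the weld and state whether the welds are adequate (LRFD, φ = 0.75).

Total weld length L_w = 410 mm. Treat welds as unit-width lines.
Polar moment about centroid: J = 2[d³/12 + d(b/2)²] = 2[205³/12 + 205×30²] = 1805000 mm³.
Direct shear f_v = P/L_w = 75.7×10³ / 410 = 184.6 N/mm (vertical).
Torsion M = P·e = 75.7×10³ × 255 = 19304000 N·mm.
Critical point at (x, y) = (30, 102.5) from centroid. f_tx = M·y/J = 1096 N/mm; f_ty = M·x/J = 320.9 N/mm.
Resultant f_max = √[f_tx² + (f_v + f_ty)²] = √[1096² + (184.6 + 320.9)²] = 1207 N/mm.
Capacity per unit length: φr_n = 0.75 × 0.6 × 550 × (0.707 × 10) = 1750 N/mm.
1207 ≤ 1750 → adequate.

f_max ≈ 1210 N/mm; adequate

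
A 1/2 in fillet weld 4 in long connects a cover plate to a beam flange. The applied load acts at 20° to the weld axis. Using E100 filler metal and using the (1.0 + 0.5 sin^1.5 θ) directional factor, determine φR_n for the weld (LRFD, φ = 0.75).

φR_n ≈ 70 kips

E100XX → F_EXX = 100 ksi.
t_e = 0.707 × 0.5 = 0.3535 in; A_we = 0.3535 × 4 = 1.414 in².
Directional factor: 1.0 + 0.5 sin^1.5(20°) = 1.1.
F_nw = 0.6 × 100 × 1.1 = 66 ksi.
φR_n = 0.75 × 66 × 1.414 = 69.99 kips.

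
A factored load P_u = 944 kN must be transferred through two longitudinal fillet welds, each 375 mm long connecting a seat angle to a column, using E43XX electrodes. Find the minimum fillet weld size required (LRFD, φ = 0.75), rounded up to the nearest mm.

E43XX → F_EXX = 430 MPa.
Total weld length L = 750 mm.
Required throat t_e = P_u / (φ × 0.6 F_EXX × L) = 944 / (0.75 × 0.6 × 430 × 750 × 10⁻³) = 6.505 mm.
Required leg w = t_e / 0.707 = 9.2 mm → use 10 mm.

w = 10 mm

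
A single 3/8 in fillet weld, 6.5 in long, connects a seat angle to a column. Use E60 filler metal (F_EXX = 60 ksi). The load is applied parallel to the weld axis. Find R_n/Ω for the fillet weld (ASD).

Effective throat t_e = 0.707 × 0.375 = 0.2651 in.
Total length L = 6.5 in; A_we = 0.2651 × 6.5 = 1.723 in².
F_nw = 0.6 F_EXX = 0.6 × 60 = 36 ksi.
R_n = 36 × 1.723 = 62.04 kips; R_n/Ω = 62.04/2.0 = 31.02 kips.

R_n/Ω ≈ 31 kips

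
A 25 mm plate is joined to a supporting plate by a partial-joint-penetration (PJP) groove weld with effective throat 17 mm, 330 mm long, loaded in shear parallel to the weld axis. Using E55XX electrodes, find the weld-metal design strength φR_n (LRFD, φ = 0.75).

φR_n ≈ 1390 kN

E55XX → F_EXX = 550 MPa.
Effective throat (given) t_e = 17 mm.
A_we = 17 × 330 = 5610 mm².
F_nw = 0.6 F_EXX = 330 MPa.
φR_n = 0.75 × 330 × 5610 × 10⁻³ = 1388 kN.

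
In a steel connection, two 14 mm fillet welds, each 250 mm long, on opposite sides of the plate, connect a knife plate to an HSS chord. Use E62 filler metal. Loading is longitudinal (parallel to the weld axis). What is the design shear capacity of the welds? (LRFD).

E62XX → F_EXX = 620 MPa.
Effective throat t_e = 0.707 × 14 = 9.898 mm.
Total length L = 500 mm; A_we = 9.898 × 500 = 4949 mm².
F_nw = 0.6 F_EXX = 0.6 × 620 = 372 MPa.
φR_n = 0.75 × 372 × 4949 × 10⁻³ = 1381 kN.

φR_n ≈ 1380 kN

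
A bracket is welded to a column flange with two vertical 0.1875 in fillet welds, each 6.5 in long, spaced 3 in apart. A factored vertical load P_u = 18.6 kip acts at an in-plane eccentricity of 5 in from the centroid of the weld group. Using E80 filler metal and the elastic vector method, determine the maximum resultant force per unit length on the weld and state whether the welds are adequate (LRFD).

E80XX → F_EXX = 80 ksi.
Total weld length L_w = 13 in. Treat welds as unit-width lines.
Polar moment about centroid: J = 2[d³/12 + d(b/2)²] = 2[6.5³/12 + 6.5×1.5²] = 75.02 in³.
Direct shear f_v = P/L_w = 18.6 / 13 = 1.431 kip/in (vertical).
Torsion M = P·e = 18.6 × 5 = 93 kip·in.
Critical point at (x, y) = (1.5, 3.25) from centroid. f_tx = M·y/J = 4.029 kip/in; f_ty = M·x/J = 1.859 kip/in.
Resultant f_max = √[f_tx² + (f_v + f_ty)²] = √[4.029² + (1.431 + 1.859)²] = 5.202 kip/in.
Capacity per unit length: φr_n = 0.75 × 0.6 × 80 × (0.707 × 0.1875) = 4.772 kip/in.
5.202 > 4.772 → NOT adequate.

f_max ≈ 5.2 kip/in; NOT adequate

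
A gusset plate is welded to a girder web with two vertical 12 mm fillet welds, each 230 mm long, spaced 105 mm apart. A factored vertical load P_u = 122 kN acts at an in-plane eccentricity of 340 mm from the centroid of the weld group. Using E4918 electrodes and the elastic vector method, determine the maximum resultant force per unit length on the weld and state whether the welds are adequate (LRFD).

f_max ≈ 1720 N/mm; adequate

E49XX → F_EXX = 490 MPa.
Total weld length L_w = 460 mm. Treat welds as unit-width lines.
Polar moment about centroid: J = 2[d³/12 + d(b/2)²] = 2[230³/12 + 230×52.5²] = 3296000 mm³.
Direct shear f_v = P/L_w = 122×10³ / 460 = 265.2 N/mm (vertical).
Torsion M = P·e = 122×10³ × 340 = 41480000 N·mm.
Critical point at (x, y) = (52.5, 115) from centroid. f_tx = M·y/J = 1447 N/mm; f_ty = M·x/J = 660.8 N/mm.
Resultant f_max = √[f_tx² + (f_v + f_ty)²] = √[1447² + (265.2 + 660.8)²] = 1718 N/mm.
Capacity per unit length: φr_n = 0.75 × 0.6 × 490 × (0.707 × 12) = 1871 N/mm.
1718 ≤ 1871 → adequate.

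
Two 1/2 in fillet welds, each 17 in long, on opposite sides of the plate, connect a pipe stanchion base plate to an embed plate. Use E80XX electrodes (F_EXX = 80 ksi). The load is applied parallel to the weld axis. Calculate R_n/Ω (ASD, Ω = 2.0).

Effective throat t_e = 0.707 × 0.5 = 0.3535 in.
Total length L = 34 in; A_we = 0.3535 × 34 = 12.02 in².
F_nw = 0.6 F_EXX = 0.6 × 80 = 48 ksi.
R_n = 48 × 12.02 = 576.9 kip; R_n/Ω = 576.9/2.0 = 288.5 kip.

R_n/Ω ≈ 288 kip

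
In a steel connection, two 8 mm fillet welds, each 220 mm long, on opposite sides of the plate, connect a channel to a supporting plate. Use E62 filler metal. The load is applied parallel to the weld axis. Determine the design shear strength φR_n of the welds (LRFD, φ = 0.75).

φR_n ≈ 694 kN

E62XX → F_EXX = 620 MPa.
Effective throat t_e = 0.707 × 8 = 5.656 mm.
Total length L = 440 mm; A_we = 5.656 × 440 = 2489 mm².
F_nw = 0.6 F_EXX = 0.6 × 620 = 372 MPa.
φR_n = 0.75 × 372 × 2489 × 10⁻³ = 694.3 kN.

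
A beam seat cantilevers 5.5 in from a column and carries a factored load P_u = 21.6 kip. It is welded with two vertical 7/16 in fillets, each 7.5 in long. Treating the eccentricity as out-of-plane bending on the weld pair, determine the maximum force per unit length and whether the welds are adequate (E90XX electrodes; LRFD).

f_max ≈ 6.5 kip/in; adequate

E90XX → F_EXX = 90 ksi.
L_w = 2 × 7.5 = 15 in; section modulus (unit throat) S = 2 × L²/6 = 18.75 in².
Direct shear f_v = P/L_w = 21.6/15 = 1.44 kip/in.
Moment M = P × e = 21.6 × 5.5 = 118.8 kip·in; bending f_b = M/S = 6.336 kip/in.
f_max = √(f_v² + f_b²) = √(1.44² + 6.336²) = 6.498 kip/in.
φr_n = 0.75 × 0.6 × 90 × (0.707 × 0.4375) = 12.53 kip/in → adequate.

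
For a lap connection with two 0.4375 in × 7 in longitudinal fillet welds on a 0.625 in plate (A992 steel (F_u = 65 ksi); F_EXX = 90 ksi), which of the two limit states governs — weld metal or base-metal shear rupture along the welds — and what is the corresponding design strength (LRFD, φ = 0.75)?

t_e = 0.707 × 0.4375 = 0.3093 in; L = 14 in.
Weld metal: φR_n = 0.75 × 0.6 × 90 × 0.3093 × 14 = 175.4 kips.
Base metal (shear rupture): φR_n = 0.75 × 0.6 × 65 × 0.625 × 14 = 255.9 kips.
Governing: weld metal.

φR_n ≈ 175 kips (weld metal governs)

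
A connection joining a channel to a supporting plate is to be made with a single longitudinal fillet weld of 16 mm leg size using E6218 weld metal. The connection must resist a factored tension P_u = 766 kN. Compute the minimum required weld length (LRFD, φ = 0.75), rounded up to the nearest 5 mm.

L = 245 mm

E62XX → F_EXX = 620 MPa.
Throat t_e = 0.707 × 16 = 11.31 mm.
φr_n = 0.75 × 0.6 × 620 × 11.31 × 10⁻³ = 3.156 kN/mm.
L_req = P_u / φr_n = 766 / 3.156 = 242.7 mm total.
Round up → use L = 245 mm.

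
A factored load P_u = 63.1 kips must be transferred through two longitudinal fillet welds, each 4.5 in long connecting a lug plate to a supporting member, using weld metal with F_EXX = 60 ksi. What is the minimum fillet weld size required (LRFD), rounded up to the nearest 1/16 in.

w = 3/8 in

Total weld length L = 9 in.
Required throat t_e = P_u / (φ × 0.6 F_EXX × L) = 63.1 / (0.75 × 0.6 × 60 × 9) = 0.2597 in.
Required leg w = t_e / 0.707 = 0.3673 in → use 3/8 in.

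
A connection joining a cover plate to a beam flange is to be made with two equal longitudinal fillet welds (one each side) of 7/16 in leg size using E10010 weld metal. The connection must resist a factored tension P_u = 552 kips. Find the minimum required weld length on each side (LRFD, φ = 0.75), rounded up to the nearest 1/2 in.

E100XX → F_EXX = 100 ksi.
Throat t_e = 0.707 × 0.4375 = 0.3093 in.
φr_n = 0.75 × 0.6 × 100 × 0.3093 = 13.92 kips/in.
L_req = P_u / φr_n = 552 / 13.92 = 39.66 in total.
Per side: 39.66 / 2 = 19.83 in.
Round up → use L = 20 in on each side.

L = 20 in on each side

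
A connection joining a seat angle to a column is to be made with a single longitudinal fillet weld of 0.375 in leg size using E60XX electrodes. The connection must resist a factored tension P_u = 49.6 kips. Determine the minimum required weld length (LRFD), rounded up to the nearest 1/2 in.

L = 7 in

E60XX → F_EXX = 60 ksi.
Throat t_e = 0.707 × 0.375 = 0.2651 in.
φr_n = 0.75 × 0.6 × 60 × 0.2651 = 7.158 kips/in.
L_req = P_u / φr_n = 49.6 / 7.158 = 6.929 in total.
Round up → use L = 7 in.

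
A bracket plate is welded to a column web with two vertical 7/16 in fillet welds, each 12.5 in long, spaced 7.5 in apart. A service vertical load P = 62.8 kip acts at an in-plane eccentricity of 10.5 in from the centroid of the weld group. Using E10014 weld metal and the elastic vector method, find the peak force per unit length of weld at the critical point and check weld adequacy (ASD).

f_max ≈ 8.66 kip/in; adequate

E100XX → F_EXX = 100 ksi.
Total weld length L_w = 25 in. Treat welds as unit-width lines.
Polar moment about centroid: J = 2[d³/12 + d(b/2)²] = 2[12.5³/12 + 12.5×3.75²] = 677.1 in³.
Direct shear f_v = P/L_w = 62.8 / 25 = 2.512 kip/in (vertical).
Torsion M = P·e = 62.8 × 10.5 = 659.4 kip·in.
Critical point at (x, y) = (3.75, 6.25) from centroid. f_tx = M·y/J = 6.087 kip/in; f_ty = M·x/J = 3.652 kip/in.
Resultant f_max = √[f_tx² + (f_v + f_ty)²] = √[6.087² + (2.512 + 3.652)²] = 8.663 kip/in.
Capacity per unit length: r_n/Ω = (1/2.0) × 0.6 × 100 × (0.707 × 0.4375) = 9.279 kip/in.
8.663 ≤ 9.279 → adequate.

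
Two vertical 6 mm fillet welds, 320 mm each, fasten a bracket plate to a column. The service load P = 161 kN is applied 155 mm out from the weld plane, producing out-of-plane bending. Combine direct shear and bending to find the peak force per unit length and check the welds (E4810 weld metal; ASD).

E48XX → F_EXX = 480 MPa.
L_w = 2 × 320 = 640 mm; section modulus (unit throat) S = 2 × L²/6 = 34130 mm².
Direct shear f_v = P/L_w = 161×10³/640 = 251.6 N/mm.
Moment M = P × e = 161×10³ × 155 = 24955000 N·mm; bending f_b = M/S = 731.1 N/mm.
f_max = √(f_v² + f_b²) = √(251.6² + 731.1²) = 773.2 N/mm.
r_n/Ω = (1/2.0) × 0.6 × 480 × (0.707 × 6) = 610.8 N/mm → NOT adequate.

f_max ≈ 773 N/mm; NOT adequate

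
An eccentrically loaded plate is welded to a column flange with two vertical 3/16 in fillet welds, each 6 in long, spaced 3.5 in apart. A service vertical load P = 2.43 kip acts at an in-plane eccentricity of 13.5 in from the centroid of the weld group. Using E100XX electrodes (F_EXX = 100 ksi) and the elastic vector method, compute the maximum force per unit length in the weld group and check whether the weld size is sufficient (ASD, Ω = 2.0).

f_max ≈ 1.68 kip/in; adequate

Total weld length L_w = 12 in. Treat welds as unit-width lines.
Polar moment about centroid: J = 2[d³/12 + d(b/2)²] = 2[6³/12 + 6×1.75²] = 72.75 in³.
Direct shear f_v = P/L_w = 2.43 / 12 = 0.2025 kip/in (vertical).
Torsion M = P·e = 2.43 × 13.5 = 32.805 kip·in.
Critical point at (x, y) = (1.75, 3) from centroid. f_tx = M·y/J = 1.353 kip/in; f_ty = M·x/J = 0.7891 kip/in.
Resultant f_max = √[f_tx² + (f_v + f_ty)²] = √[1.353² + (0.2025 + 0.7891)²] = 1.677 kip/in.
Capacity per unit length: r_n/Ω = (1/2.0) × 0.6 × 100 × (0.707 × 0.1875) = 3.977 kip/in.
1.677 ≤ 3.977 → adequate.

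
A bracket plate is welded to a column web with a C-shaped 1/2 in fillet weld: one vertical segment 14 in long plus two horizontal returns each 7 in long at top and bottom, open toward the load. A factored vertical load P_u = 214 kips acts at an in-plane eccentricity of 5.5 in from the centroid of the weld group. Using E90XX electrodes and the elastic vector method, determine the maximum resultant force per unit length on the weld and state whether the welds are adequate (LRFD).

E90XX → F_EXX = 90 ksi.
Total weld length L_w = 28 in. Treat welds as unit-width lines.
Centroid: x̄ = 2×7×3.5 / 28 = 1.75 in from the vertical weld.
Polar moment about centroid: J = I_x + I_y = [14³/12 + 2×7×7²] + [14×1.75² + 2(7³/12 + 7×1.75²)] = 1058 in³.
Direct shear f_v = P/L_w = 214 / 28 = 7.643 kip/in (vertical).
Torsion M = P·e = 214 × 5.5 = 1177 kip·in.
Critical point at (x, y) = (5.25, 7) from centroid. f_tx = M·y/J = 7.79 kip/in; f_ty = M·x/J = 5.843 kip/in.
Resultant f_max = √[f_tx² + (f_v + f_ty)²] = √[7.79² + (7.643 + 5.843)²] = 15.57 kip/in.
Capacity per unit length: φr_n = 0.75 × 0.6 × 90 × (0.707 × 0.5) = 14.32 kip/in.
15.57 > 14.32 → NOT adequate.

f_max ≈ 15.6 kip/in; NOT adequate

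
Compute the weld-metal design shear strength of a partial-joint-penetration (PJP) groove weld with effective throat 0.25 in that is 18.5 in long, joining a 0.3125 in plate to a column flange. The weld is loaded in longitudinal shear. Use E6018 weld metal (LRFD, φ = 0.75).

E60XX → F_EXX = 60 ksi.
Effective throat (given) t_e = 0.25 in.
A_we = 0.25 × 18.5 = 4.625 in².
F_nw = 0.6 F_EXX = 36 ksi.
φR_n = 0.75 × 36 × 4.625 = 124.9 kips.

φR_n ≈ 125 kips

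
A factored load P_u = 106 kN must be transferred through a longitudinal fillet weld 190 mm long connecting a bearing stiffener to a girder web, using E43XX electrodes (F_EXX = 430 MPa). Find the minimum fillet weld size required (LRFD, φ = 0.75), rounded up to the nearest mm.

w = 5 mm

Total weld length L = 190 mm.
Required throat t_e = P_u / (φ × 0.6 F_EXX × L) = 106 / (0.75 × 0.6 × 430 × 190 × 10⁻³) = 2.883 mm.
Required leg w = t_e / 0.707 = 4.078 mm → use 5 mm.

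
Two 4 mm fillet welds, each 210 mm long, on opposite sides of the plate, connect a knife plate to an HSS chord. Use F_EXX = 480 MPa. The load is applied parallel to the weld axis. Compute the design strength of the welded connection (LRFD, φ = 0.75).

Effective throat t_e = 0.707 × 4 = 2.828 mm.
Total length L = 420 mm; A_we = 2.828 × 420 = 1188 mm².
F_nw = 0.6 F_EXX = 0.6 × 480 = 288 MPa.
φR_n = 0.75 × 288 × 1188 × 10⁻³ = 256.6 kN.

φR_n ≈ 257 kN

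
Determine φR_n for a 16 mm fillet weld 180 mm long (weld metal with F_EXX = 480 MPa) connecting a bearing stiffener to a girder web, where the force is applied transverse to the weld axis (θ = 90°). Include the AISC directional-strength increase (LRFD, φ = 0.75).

t_e = 0.707 × 16 = 11.31 mm; A_we = 11.31 × 180 = 2036 mm².
Directional factor: 1.0 + 0.5 sin^1.5(90°) = 1.5.
F_nw = 0.6 × 480 × 1.5 = 432 MPa.
φR_n = 0.75 × 432 × 2036 × 10⁻³ = 659.7 kN.

φR_n ≈ 660 kN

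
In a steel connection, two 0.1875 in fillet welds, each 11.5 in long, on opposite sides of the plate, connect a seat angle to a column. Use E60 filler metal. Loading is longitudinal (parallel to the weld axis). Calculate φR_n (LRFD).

φR_n ≈ 82.3 kip

E60XX → F_EXX = 60 ksi.
Effective throat t_e = 0.707 × 0.1875 = 0.1326 in.
Total length L = 23 in; A_we = 0.1326 × 23 = 3.049 in².
F_nw = 0.6 F_EXX = 0.6 × 60 = 36 ksi.
φR_n = 0.75 × 36 × 3.049 = 82.32 kip.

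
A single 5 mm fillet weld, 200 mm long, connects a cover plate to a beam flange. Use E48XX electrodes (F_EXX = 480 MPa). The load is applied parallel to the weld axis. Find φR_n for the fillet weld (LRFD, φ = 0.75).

φR_n ≈ 153 kN

Effective throat t_e = 0.707 × 5 = 3.535 mm.
Total length L = 200 mm; A_we = 3.535 × 200 = 707 mm².
F_nw = 0.6 F_EXX = 0.6 × 480 = 288 MPa.
φR_n = 0.75 × 288 × 707 × 10⁻³ = 152.7 kN.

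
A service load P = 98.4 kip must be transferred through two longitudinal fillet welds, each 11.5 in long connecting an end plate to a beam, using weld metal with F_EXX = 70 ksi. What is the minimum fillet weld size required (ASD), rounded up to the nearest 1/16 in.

Total weld length L = 23 in.
Required throat t_e = P × Ω / (0.6 F_EXX × L) = 98.4 × 2.0 / (0.6 × 70 × 23) = 0.2037 in.
Required leg w = t_e / 0.707 = 0.2882 in → use 5/16 in.

w = 5/16 in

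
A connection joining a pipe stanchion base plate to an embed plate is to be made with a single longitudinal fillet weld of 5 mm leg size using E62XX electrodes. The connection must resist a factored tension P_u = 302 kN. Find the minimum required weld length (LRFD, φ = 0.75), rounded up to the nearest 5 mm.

E62XX → F_EXX = 620 MPa.
Throat t_e = 0.707 × 5 = 3.535 mm.
φr_n = 0.75 × 0.6 × 620 × 3.535 × 10⁻³ = 0.9863 kN/mm.
L_req = P_u / φr_n = 302 / 0.9863 = 306.2 mm total.
Round up → use L = 310 mm.

L = 310 mm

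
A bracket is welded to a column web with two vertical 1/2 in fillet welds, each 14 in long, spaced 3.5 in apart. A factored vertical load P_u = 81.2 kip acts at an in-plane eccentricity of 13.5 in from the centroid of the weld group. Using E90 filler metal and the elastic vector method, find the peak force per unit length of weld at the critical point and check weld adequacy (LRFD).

f_max ≈ 15.5 kip/in; NOT adequate

E90XX → F_EXX = 90 ksi.
Total weld length L_w = 28 in. Treat welds as unit-width lines.
Polar moment about centroid: J = 2[d³/12 + d(b/2)²] = 2[14³/12 + 14×1.75²] = 543.1 in³.
Direct shear f_v = P/L_w = 81.2 / 28 = 2.9 kip/in (vertical).
Torsion M = P·e = 81.2 × 13.5 = 1096.2 kip·in.
Critical point at (x, y) = (1.75, 7) from centroid. f_tx = M·y/J = 14.13 kip/in; f_ty = M·x/J = 3.532 kip/in.
Resultant f_max = √[f_tx² + (f_v + f_ty)²] = √[14.13² + (2.9 + 3.532)²] = 15.52 kip/in.
Capacity per unit length: φr_n = 0.75 × 0.6 × 90 × (0.707 × 0.5) = 14.32 kip/in.
15.52 > 14.32 → NOT adequate.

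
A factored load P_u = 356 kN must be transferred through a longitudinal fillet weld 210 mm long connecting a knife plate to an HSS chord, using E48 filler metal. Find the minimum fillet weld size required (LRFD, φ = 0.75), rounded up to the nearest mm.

E48XX → F_EXX = 480 MPa.
Total weld length L = 210 mm.
Required throat t_e = P_u / (φ × 0.6 F_EXX × L) = 356 / (0.75 × 0.6 × 480 × 210 × 10⁻³) = 7.848 mm.
Required leg w = t_e / 0.707 = 11.1 mm → use 12 mm.

w = 12 mm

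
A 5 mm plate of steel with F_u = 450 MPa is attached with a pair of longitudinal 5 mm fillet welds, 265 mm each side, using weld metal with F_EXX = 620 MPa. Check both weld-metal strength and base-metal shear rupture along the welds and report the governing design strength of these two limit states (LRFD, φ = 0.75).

t_e = 0.707 × 5 = 3.535 mm; L = 530 mm.
Weld metal: φR_n = 0.75 × 0.6 × 620 × 3.535 × 530 × 10⁻³ = 522.7 kN.
Base metal (shear rupture): φR_n = 0.75 × 0.6 × 450 × 5 × 530 × 10⁻³ = 536.6 kN.
Governing: weld metal.

φR_n ≈ 523 kN (weld metal governs)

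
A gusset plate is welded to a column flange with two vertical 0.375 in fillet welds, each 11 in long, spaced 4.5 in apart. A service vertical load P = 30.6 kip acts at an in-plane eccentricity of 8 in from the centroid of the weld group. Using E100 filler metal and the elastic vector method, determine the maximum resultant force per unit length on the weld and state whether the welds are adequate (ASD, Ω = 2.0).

E100XX → F_EXX = 100 ksi.
Total weld length L_w = 22 in. Treat welds as unit-width lines.
Polar moment about centroid: J = 2[d³/12 + d(b/2)²] = 2[11³/12 + 11×2.25²] = 333.2 in³.
Direct shear f_v = P/L_w = 30.6 / 22 = 1.391 kip/in (vertical).
Torsion M = P·e = 30.6 × 8 = 244.8 kip·in.
Critical point at (x, y) = (2.25, 5.5) from centroid. f_tx = M·y/J = 4.041 kip/in; f_ty = M·x/J = 1.653 kip/in.
Resultant f_max = √[f_tx² + (f_v + f_ty)²] = √[4.041² + (1.391 + 1.653)²] = 5.059 kip/in.
Capacity per unit length: r_n/Ω = (1/2.0) × 0.6 × 100 × (0.707 × 0.375) = 7.954 kip/in.
5.059 ≤ 7.954 → adequate.

f_max ≈ 5.06 kip/in; adequate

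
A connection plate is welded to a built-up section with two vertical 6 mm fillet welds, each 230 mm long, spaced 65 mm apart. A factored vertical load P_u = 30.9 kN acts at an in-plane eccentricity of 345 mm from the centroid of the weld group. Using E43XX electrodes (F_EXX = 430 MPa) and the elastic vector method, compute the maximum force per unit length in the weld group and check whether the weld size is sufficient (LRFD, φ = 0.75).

Total weld length L_w = 460 mm. Treat welds as unit-width lines.
Polar moment about centroid: J = 2[d³/12 + d(b/2)²] = 2[230³/12 + 230×32.5²] = 2514000 mm³.
Direct shear f_v = P/L_w = 30.9×10³ / 460 = 67.17 N/mm (vertical).
Torsion M = P·e = 30.9×10³ × 345 = 10660000 N·mm.
Critical point at (x, y) = (32.5, 115) from centroid. f_tx = M·y/J = 487.7 N/mm; f_ty = M·x/J = 137.8 N/mm.
Resultant f_max = √[f_tx² + (f_v + f_ty)²] = √[487.7² + (67.17 + 137.8)²] = 529 N/mm.
Capacity per unit length: φr_n = 0.75 × 0.6 × 430 × (0.707 × 6) = 820.8 N/mm.
529 ≤ 820.8 → adequate.

f_max ≈ 529 N/mm; adequate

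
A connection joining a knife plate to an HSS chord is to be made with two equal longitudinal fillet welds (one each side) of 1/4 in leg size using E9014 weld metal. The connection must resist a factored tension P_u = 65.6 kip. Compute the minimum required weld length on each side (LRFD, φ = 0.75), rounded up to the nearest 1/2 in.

E90XX → F_EXX = 90 ksi.
Throat t_e = 0.707 × 0.25 = 0.1767 in.
φr_n = 0.75 × 0.6 × 90 × 0.1767 = 7.158 kip/in.
L_req = P_u / φr_n = 65.6 / 7.158 = 9.164 in total.
Per side: 9.164 / 2 = 4.582 in.
Round up → use L = 5 in on each side.

L = 5 in on each side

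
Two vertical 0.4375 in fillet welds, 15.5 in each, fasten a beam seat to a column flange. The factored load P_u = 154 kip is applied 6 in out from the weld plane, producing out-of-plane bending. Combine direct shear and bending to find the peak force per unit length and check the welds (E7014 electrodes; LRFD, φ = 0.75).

E70XX → F_EXX = 70 ksi.
L_w = 2 × 15.5 = 31 in; section modulus (unit throat) S = 2 × L²/6 = 80.08 in².
Direct shear f_v = P/L_w = 154/31 = 4.968 kip/in.
Moment M = P × e = 154 × 6 = 924 kip·in; bending f_b = M/S = 11.54 kip/in.
f_max = √(f_v² + f_b²) = √(4.968² + 11.54²) = 12.56 kip/in.
φr_n = 0.75 × 0.6 × 70 × (0.707 × 0.4375) = 9.743 kip/in → NOT adequate.

f_max ≈ 12.6 kip/in; NOT adequate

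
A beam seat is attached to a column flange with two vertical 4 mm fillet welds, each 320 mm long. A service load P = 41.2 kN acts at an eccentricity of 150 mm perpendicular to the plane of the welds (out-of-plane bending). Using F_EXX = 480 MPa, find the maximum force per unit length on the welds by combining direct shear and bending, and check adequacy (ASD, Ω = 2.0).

L_w = 2 × 320 = 640 mm; section modulus (unit throat) S = 2 × L²/6 = 34130 mm².
Direct shear f_v = P/L_w = 41.2×10³/640 = 64.38 N/mm.
Moment M = P × e = 41.2×10³ × 150 = 6180000 N·mm; bending f_b = M/S = 181.1 N/mm.
f_max = √(f_v² + f_b²) = √(64.38² + 181.1²) = 192.2 N/mm.
r_n/Ω = (1/2.0) × 0.6 × 480 × (0.707 × 4) = 407.2 N/mm → adequate.

f_max ≈ 192 N/mm; adequate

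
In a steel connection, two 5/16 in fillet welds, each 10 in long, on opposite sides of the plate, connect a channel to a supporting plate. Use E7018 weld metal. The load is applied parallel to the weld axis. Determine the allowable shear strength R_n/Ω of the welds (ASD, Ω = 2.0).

R_n/Ω ≈ 92.8 kip

E70XX → F_EXX = 70 ksi.
Effective throat t_e = 0.707 × 0.3125 = 0.2209 in.
Total length L = 20 in; A_we = 0.2209 × 20 = 4.419 in².
F_nw = 0.6 F_EXX = 0.6 × 70 = 42 ksi.
R_n = 42 × 4.419 = 185.6 kip; R_n/Ω = 185.6/2.0 = 92.79 kip.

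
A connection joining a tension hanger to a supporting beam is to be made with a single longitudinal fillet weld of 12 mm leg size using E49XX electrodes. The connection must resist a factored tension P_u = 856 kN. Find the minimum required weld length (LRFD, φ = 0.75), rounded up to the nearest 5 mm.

L = 460 mm

E49XX → F_EXX = 490 MPa.
Throat t_e = 0.707 × 12 = 8.484 mm.
φr_n = 0.75 × 0.6 × 490 × 8.484 × 10⁻³ = 1.871 kN/mm.
L_req = P_u / φr_n = 856 / 1.871 = 457.6 mm total.
Round up → use L = 460 mm.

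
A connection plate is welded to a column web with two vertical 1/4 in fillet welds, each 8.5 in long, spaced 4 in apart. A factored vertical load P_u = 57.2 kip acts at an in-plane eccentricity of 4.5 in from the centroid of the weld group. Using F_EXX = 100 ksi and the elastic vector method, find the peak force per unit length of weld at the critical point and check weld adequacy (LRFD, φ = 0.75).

f_max ≈ 9.06 kip/in; NOT adequate

Total weld length L_w = 17 in. Treat welds as unit-width lines.
Polar moment about centroid: J = 2[d³/12 + d(b/2)²] = 2[8.5³/12 + 8.5×2²] = 170.4 in³.
Direct shear f_v = P/L_w = 57.2 / 17 = 3.365 kip/in (vertical).
Torsion M = P·e = 57.2 × 4.5 = 257.4 kip·in.
Critical point at (x, y) = (2, 4.25) from centroid. f_tx = M·y/J = 6.422 kip/in; f_ty = M·x/J = 3.022 kip/in.
Resultant f_max = √[f_tx² + (f_v + f_ty)²] = √[6.422² + (3.365 + 3.022)²] = 9.057 kip/in.
Capacity per unit length: φr_n = 0.75 × 0.6 × 100 × (0.707 × 0.25) = 7.954 kip/in.
9.057 > 7.954 → NOT adequate.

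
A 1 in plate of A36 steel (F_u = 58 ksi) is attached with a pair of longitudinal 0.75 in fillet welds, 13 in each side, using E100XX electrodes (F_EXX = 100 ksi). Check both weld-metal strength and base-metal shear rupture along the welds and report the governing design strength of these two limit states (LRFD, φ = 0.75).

φR_n ≈ 620 kips (weld metal governs)

t_e = 0.707 × 0.75 = 0.5302 in; L = 26 in.
Weld metal: φR_n = 0.75 × 0.6 × 100 × 0.5302 × 26 = 620.4 kips.
Base metal (shear rupture): φR_n = 0.75 × 0.6 × 58 × 1 × 26 = 678.6 kips.
Governing: weld metal.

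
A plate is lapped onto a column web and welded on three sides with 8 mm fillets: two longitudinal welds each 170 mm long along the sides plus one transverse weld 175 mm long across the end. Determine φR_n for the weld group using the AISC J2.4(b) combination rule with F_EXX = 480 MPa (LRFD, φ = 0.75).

φR_n ≈ 674 kN

t_e = 0.707 × 8 = 5.656 mm.
R_nwl = 0.6 × 480 × 5.656 × 340 × 10⁻³ = 553.8 kN (longitudinal, 2 welds).
R_nwt = 0.6 × 480 × 5.656 × 175 × 10⁻³ = 285.1 kN (transverse, base value).
(i) R_nwl + R_nwt = 838.9 kN; (ii) 0.85 R_nwl + 1.5 R_nwt = 898.4 kN.
R_n = max = 898.4 kN [governs: (ii)]; φR_n = 673.8 kN.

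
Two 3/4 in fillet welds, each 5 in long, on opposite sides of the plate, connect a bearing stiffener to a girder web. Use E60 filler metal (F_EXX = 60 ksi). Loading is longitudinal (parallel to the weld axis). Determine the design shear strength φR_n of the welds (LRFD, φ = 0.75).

Effective throat t_e = 0.707 × 0.75 = 0.5302 in.
Total length L = 10 in; A_we = 0.5302 × 10 = 5.303 in².
F_nw = 0.6 F_EXX = 0.6 × 60 = 36 ksi.
φR_n = 0.75 × 36 × 5.303 = 143.2 kips.

φR_n ≈ 143 kips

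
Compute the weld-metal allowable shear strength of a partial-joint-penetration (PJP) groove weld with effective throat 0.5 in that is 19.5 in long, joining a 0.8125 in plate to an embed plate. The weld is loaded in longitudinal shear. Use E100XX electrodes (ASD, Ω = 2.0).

E100XX → F_EXX = 100 ksi.
Effective throat (given) t_e = 0.5 in.
A_we = 0.5 × 19.5 = 9.75 in².
F_nw = 0.6 F_EXX = 60 ksi.
R_n/Ω = (60 × 9.75) / 2.0 = 292.5 kip.

R_n/Ω ≈ 292 kip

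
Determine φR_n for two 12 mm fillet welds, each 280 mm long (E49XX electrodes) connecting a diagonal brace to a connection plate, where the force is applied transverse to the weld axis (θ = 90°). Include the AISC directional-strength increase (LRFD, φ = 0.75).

E49XX → F_EXX = 490 MPa.
t_e = 0.707 × 12 = 8.484 mm; A_we = 8.484 × 560 = 4751 mm².
Directional factor: 1.0 + 0.5 sin^1.5(90°) = 1.5.
F_nw = 0.6 × 490 × 1.5 = 441 MPa.
φR_n = 0.75 × 441 × 4751 × 10⁻³ = 1571 kN.

φR_n ≈ 1570 kN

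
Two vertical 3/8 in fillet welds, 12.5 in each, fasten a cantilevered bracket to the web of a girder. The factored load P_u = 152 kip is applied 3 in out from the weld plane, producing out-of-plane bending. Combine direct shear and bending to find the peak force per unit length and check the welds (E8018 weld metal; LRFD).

E80XX → F_EXX = 80 ksi.
L_w = 2 × 12.5 = 25 in; section modulus (unit throat) S = 2 × L²/6 = 52.08 in².
Direct shear f_v = P/L_w = 152/25 = 6.08 kip/in.
Moment M = P × e = 152 × 3 = 456 kip·in; bending f_b = M/S = 8.755 kip/in.
f_max = √(f_v² + f_b²) = √(6.08² + 8.755²) = 10.66 kip/in.
φr_n = 0.75 × 0.6 × 80 × (0.707 × 0.375) = 9.544 kip/in → NOT adequate.

f_max ≈ 10.7 kip/in; NOT adequate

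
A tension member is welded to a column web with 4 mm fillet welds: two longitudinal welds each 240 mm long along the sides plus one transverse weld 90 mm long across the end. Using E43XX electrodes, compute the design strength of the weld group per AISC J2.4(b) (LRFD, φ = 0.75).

E43XX → F_EXX = 430 MPa.
t_e = 0.707 × 4 = 2.828 mm.
R_nwl = 0.6 × 430 × 2.828 × 480 × 10⁻³ = 350.2 kN (longitudinal, 2 welds).
R_nwt = 0.6 × 430 × 2.828 × 90 × 10⁻³ = 65.67 kN (transverse, base value).
(i) R_nwl + R_nwt = 415.9 kN; (ii) 0.85 R_nwl + 1.5 R_nwt = 396.2 kN.
R_n = max = 415.9 kN [governs: (i)]; φR_n = 311.9 kN.

φR_n ≈ 312 kN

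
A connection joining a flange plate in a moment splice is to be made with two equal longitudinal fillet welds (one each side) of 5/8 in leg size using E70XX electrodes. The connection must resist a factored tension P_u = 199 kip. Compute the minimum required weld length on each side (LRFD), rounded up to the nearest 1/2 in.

L = 7.5 in on each side

E70XX → F_EXX = 70 ksi.
Throat t_e = 0.707 × 0.625 = 0.4419 in.
φr_n = 0.75 × 0.6 × 70 × 0.4419 = 13.92 kip/in.
L_req = P_u / φr_n = 199 / 13.92 = 14.3 in total.
Per side: 14.3 / 2 = 7.148 in.
Round up → use L = 7.5 in on each side.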